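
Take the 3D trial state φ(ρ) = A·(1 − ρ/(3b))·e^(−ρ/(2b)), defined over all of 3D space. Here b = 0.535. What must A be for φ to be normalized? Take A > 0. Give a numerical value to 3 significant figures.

A ≈ 0.883

Require ∫ |φ|² 4πρ² dρ = 1 over the whole domain.
(Spherical symmetry: dV = 4πρ² dρ.)
Carrying out the integral gives A² · 8·π·b^3/3.
Setting this equal to 1 gives A² = 1/(8·π·b^3/3).
Substituting b = 0.535 gives A² = 0.7795, so A = 0.8829.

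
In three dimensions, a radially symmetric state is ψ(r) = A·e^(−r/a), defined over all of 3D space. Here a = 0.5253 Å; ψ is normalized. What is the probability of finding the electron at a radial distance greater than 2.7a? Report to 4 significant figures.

Integrate the radial probability density 4πr²|ψ|² over r > 2.7a.
A² is fixed by ∫₀^∞ 4πr²|ψ|² dr = 1, i.e. A² = (π·a^3)^(−1).
Let u = r/a; then A², 4π and the length scale all cancel, so P = ∫_{2.7}^{∞} u^2·e^(-2·u) du ÷ ∫_{0}^{∞} u^2·e^(-2·u) du.
Using ∫ u^2·e^(-2·u) du = -(2·u^2 + 2·u + 1)·e^(-2·u)/4, the numerator is 1049·e^(-27/5)/200 and the denominator is 1/4.
Taking the ratio yields P = 0.094758.

P ≈ 0.09476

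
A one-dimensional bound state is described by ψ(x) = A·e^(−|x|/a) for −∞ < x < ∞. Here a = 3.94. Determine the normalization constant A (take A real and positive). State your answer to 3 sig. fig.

The normalization condition is ∫|ψ|² dx = 1 from −∞ to ∞.
Recall ∫₀^∞ x^m e^(−x/β) dx = m!·β^(m+1), with ψ = A·e^(−|x|/a), the integral evaluates to A²·[a].
So A² = (a)^(−1).
With a = 3.94: A² = 0.2538 and A = 0.5038.

A ≈ 0.504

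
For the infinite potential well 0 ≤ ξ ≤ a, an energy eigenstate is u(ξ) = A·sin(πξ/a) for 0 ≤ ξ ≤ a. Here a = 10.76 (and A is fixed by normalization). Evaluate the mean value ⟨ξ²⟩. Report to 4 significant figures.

⟨ξ^2⟩ ≈ 32.73

The expectation value is the |u|²-weighted average of ξ^2: ∫ ξ^2|u|² dξ.
With ∫₀^a sin²(nπξ/a) dξ = a/2, since the A² factors cancel between numerator and denominator, ⟨ξ²⟩ = -a^2/(2·π^2) + a^2/3.
With a = 10.76, ⟨ξ^2⟩ = 32.727.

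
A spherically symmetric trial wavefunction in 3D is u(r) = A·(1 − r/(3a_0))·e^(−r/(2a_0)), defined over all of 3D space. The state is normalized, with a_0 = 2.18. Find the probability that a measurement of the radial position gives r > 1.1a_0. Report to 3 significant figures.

P ≈ 0.834

Integrate the radial probability density 4πr²|u|² over r > 1.1a_0.
The full normalization integral is A²·[8·π·a_0^3/3] = 1, fixing A².
In terms of t = r/a_0 (A², 4π and the length scale all cancel between numerator and denominator), P = [∫_{1.1}^{∞} t^2·(1 - t/3)^2·e^(-t) dt] / [∫_{0}^{∞} t^2·(1 - t/3)^2·e^(-t) dt].
An antiderivative of t^2·(1 - t/3)^2·e^(-t) is (-t^4 + 2·t^3 - 3·t^2 - 6·t - 6)·e^(-t)/9; evaluating from 1.1 to ∞ gives ≈ 0.55597, while the full integral is 2/3.
The region integral divided by the full integral gives P = 0.8340.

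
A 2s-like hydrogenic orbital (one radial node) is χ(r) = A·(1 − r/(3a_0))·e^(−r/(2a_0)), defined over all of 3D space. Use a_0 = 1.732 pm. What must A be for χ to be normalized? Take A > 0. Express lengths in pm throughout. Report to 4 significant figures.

We need A² ∫|f|² 4πr² dr = 1, taking the integral from 0 to ∞.
(Spherical symmetry: dV = 4πr² dr.)
The integral (without the A² prefactor) comes out to 8·π·a_0^3/3.
So A² = (8·π·a_0^3/3)^(−1).
Substituting a_0 = 1.732 gives A² = 0.022974, so A = 0.15157.

A ≈ 0.1516 pm^(-3/2)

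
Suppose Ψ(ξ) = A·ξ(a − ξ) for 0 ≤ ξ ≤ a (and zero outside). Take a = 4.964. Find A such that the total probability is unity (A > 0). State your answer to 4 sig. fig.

A ≈ 0.09977

Normalization requires ∫|Ψ|² dξ = 1, integrated from 0 to a.
Expanding the polynomial and integrating term by term, the integral (without the A² prefactor) comes out to a^5/30.
Setting this equal to 1 gives A² = 1/(a^5/30).
Substituting a = 4.964 gives A² = 0.0099532, so A = 0.099766.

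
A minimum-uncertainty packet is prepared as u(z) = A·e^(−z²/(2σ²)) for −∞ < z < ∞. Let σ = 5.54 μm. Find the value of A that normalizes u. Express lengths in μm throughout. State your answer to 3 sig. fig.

A ≈ 0.319 μm^(-1/2)

We need A² ∫|f|² dz = 1, taking the integral from −∞ to ∞.
With ∫_{−∞}^{∞} z^(2m) e^(−αz²) dz = (2m−1)!!·√π / (2^m α^(m+1/2)), carrying out the integral gives A² · √(π)·σ.
Setting this equal to 1 gives A² = 1/(√(π)·σ).
Plugging in σ = 5.54 yields A = 0.3191.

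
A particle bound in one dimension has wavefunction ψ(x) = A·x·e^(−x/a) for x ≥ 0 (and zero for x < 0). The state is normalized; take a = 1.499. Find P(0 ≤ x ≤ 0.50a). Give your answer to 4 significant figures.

P ≈ 0.08030

The probability is P = ∫ |ψ|² dx over [0, 0.50a].
Since A² = 1/(a^3/4), this is the region integral divided by the full normalization integral.
Substituting u = x/a, A² and the length scale cancel in the ratio: P = ∫_{0}^{0.50} u^2·e^(-2·u) du / ∫_{0}^{∞} u^2·e^(-2·u) du.
Using ∫ u^2·e^(-2·u) du = -(2·u^2 + 2·u + 1)·e^(-2·u)/4, the numerator is 1/4 - 5·e^(-1)/8 and the denominator is 1/4.
Evaluating gives P = 0.080301.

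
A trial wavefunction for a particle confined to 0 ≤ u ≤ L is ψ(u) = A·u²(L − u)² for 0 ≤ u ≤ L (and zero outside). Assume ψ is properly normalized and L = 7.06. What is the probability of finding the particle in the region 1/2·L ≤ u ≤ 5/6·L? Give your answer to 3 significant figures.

P ≈ 0.491

P = ∫_{1/2·L}^{5/6·L} |ψ(u)|² du.
With A² fixed by ∫|ψ|² = 1, i.e. A² = (L^9/630)^(−1), substitute and integrate.
In terms of t = u/L (A² and the length scale cancel between numerator and denominator), P = [∫_{1/2}^{5/6} t^4·(1 - t)^4 dt] / [∫_{0}^{1} t^4·(1 - t)^4 dt].
With ∫ t^4·(1 - t)^4 dt = t^5·(70·t^4 - 315·t^3 + 540·t^2 - 420·t + 126)/630 + C, the region integral is ≈ 0.00077944 and the full one is 1/630.
Taking the ratio, P = 0.4910.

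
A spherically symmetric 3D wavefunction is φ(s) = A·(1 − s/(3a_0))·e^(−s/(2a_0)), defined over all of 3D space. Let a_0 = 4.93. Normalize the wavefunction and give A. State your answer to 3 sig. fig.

We need A² ∫|f|² 4πs² ds = 1, taking the integral from 0 to ∞.
(Spherical symmetry: dV = 4πs² ds.)
With φ = A·(1 − s/(3a_0))·e^(−s/(2a_0)), the integral evaluates to A²·[8·π·a_0^3/3].
So A² = (8·π·a_0^3/3)^(−1).
Plugging in a_0 = 4.93 yields A = 0.03156.

A ≈ 0.0316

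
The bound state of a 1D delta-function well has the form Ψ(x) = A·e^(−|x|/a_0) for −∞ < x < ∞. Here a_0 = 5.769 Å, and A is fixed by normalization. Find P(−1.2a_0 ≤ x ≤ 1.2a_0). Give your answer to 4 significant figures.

|Ψ|² is the probability density, so P = ∫_{−1.2a_0}^{1.2a_0} |Ψ|² dx.
With A² fixed by ∫|Ψ|² = 1, i.e. A² = (a_0)^(−1), substitute and integrate.
By symmetry take twice the x ≥ 0 contribution in numerator and denominator; the 2's cancel. Substituting u = x/a_0, A² and the length scale cancel in the ratio: P = ∫_{0}^{1.2} e^(-2·u) du / ∫_{0}^{∞} e^(-2·u) du.
With ∫ e^(-2·u) du = -e^(-2·u)/2 + C, the region integral is 1/2 - e^(-12/5)/2 and the full one is 1/2.
Taking the ratio, P = 0.90928.

P ≈ 0.9093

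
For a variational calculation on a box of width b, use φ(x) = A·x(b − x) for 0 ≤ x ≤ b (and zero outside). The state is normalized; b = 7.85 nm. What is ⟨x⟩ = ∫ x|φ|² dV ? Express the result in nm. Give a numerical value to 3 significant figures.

The expectation value is the |φ|²-weighted average of x: ∫ x|φ|² dx.
Expanding the polynomial and integrating term by term, evaluating both integrals, ⟨x⟩ = b/2.
Putting b = 7.85 gives 3.925.

⟨x⟩ ≈ 3.93 nm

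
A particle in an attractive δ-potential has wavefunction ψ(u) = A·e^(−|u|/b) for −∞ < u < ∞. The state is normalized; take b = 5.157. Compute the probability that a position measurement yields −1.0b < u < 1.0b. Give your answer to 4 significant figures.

P = ∫_{−1.0b}^{1.0b} |ψ(u)|² du.
Since A² = 1/(b), this is the region integral divided by the full normalization integral.
Both integrals are even about u = 0, so only the u ≥ 0 halves are needed (the factors of 2 cancel). In terms of t = u/b (A² and the length scale cancel between numerator and denominator), P = [∫_{0}^{1.0} e^(-2·t) dt] / [∫_{0}^{∞} e^(-2·t) dt].
Using ∫ e^(-2·t) dt = -e^(-2·t)/2, the numerator is 1/2 - e^(-2)/2 and the denominator is 1/2.
Evaluating gives P = 0.86466.

P ≈ 0.8647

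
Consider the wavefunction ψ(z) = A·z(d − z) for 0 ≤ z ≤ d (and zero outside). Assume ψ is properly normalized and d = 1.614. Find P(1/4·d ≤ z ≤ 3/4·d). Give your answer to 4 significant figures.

The probability is P = ∫ |ψ|² dz over [1/4·d, 3/4·d].
With A² fixed by ∫|ψ|² = 1, i.e. A² = (d^5/30)^(−1), substitute and integrate.
Substituting u = z/d, A² and the length scale cancel in the ratio: P = ∫_{1/4}^{3/4} u^2·(1 - u)^2 du / ∫_{0}^{1} u^2·(1 - u)^2 du.
With ∫ u^2·(1 - u)^2 du = u^3·(6·u^2 - 15·u + 10)/30 + C, the region integral is 203/7680 and the full one is 1/30.
This works out to P = 203/256.

P ≈ 0.7930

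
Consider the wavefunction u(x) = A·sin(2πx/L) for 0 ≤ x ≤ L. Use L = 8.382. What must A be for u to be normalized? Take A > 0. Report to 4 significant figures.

A ≈ 0.4885

Require ∫ |u|² dx = 1 over the whole domain.
With ∫₀^L sin²(nπx/L) dx = L/2, the integral (without the A² prefactor) comes out to L/2.
Hence A² = 1/[L/2].
Substituting L = 8.382 gives A² = 0.23861, so A = 0.48847.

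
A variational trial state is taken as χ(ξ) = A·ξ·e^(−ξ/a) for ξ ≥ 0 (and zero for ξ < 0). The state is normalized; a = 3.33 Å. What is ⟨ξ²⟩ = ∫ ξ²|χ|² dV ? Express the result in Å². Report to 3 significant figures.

The expectation value is the |χ|²-weighted average of ξ^2: ∫ ξ^2|χ|² dξ.
Evaluating both integrals, ⟨ξ²⟩ = 3·a^2.
With a = 3.33, ⟨ξ^2⟩ = 33.27.

⟨ξ^2⟩ ≈ 33.3 Å^2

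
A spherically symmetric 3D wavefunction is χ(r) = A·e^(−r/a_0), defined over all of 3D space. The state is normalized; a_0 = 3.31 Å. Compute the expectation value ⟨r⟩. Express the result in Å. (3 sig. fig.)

The expectation value is the |χ|²-weighted average of r: ∫ r|χ|² 4πr² dr.
The ratio of the moment integral to the normalization integral gives ⟨r⟩ = 3·a_0/2.
With a_0 = 3.31, ⟨r⟩ = 4.965.

⟨r⟩ ≈ 4.97 Å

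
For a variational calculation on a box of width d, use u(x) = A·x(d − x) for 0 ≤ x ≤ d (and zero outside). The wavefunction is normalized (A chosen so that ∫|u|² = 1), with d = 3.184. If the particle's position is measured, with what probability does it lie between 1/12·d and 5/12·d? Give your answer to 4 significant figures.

P = ∫_{1/12·d}^{5/12·d} |u(x)|² dx.
The normalization integral ∫|u|²dx over the whole domain equals d^5/30·A², and A² cancels in the ratio.
Substituting t = x/d, A² and the length scale cancel in the ratio: P = ∫_{1/12}^{5/12} t^2·(1 - t)^2 dt / ∫_{0}^{1} t^2·(1 - t)^2 dt.
With ∫ t^2·(1 - t)^2 dt = t^3·(6·t^2 - 15·t + 10)/30 + C, the region integral is ≈ 0.0113844 and the full one is 1/30.
The result is P = 0.34153.

P ≈ 0.3415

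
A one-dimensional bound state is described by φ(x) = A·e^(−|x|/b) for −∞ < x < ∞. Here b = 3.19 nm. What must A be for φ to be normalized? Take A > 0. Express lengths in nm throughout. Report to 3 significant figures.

The normalization condition is ∫|φ|² dx = 1 from −∞ to ∞.
With ∫₀^∞ x^0 e^(−αx) dx = 0!/α^1, the integral (without the A² prefactor) comes out to b.
Hence A² = 1/[b].
Substituting b = 3.19 gives A² = 0.3135, so A = 0.5599.

A ≈ 0.560 nm^(-1/2)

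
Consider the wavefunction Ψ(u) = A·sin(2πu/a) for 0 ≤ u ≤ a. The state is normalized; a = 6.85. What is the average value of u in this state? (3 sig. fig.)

⟨u⟩ ≈ 3.43

⟨u⟩ = ∫ u |Ψ|² du over the full domain.
Using sin²θ = (1 − cos 2θ)/2, since the A² factors cancel between numerator and denominator, ⟨u⟩ = a/2.
With a = 6.85, ⟨u⟩ = 3.425.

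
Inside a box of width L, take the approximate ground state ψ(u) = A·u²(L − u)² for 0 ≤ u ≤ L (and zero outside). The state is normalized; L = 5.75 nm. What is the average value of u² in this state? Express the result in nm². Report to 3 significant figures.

By definition ⟨u²⟩ = ∫ u^2 |ψ(u)|² du.
Evaluating both integrals, ⟨u²⟩ = 3·L^2/11.
Putting L = 5.75 gives 9.017.

⟨u^2⟩ ≈ 9.02 nm^2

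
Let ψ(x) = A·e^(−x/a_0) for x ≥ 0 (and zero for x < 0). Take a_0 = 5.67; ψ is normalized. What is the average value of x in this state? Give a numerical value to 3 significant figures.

⟨x⟩ ≈ 2.84

By definition ⟨x⟩ = ∫ x |ψ(x)|² dx.
Using ∫₀^∞ xⁿ e^(−αx) dx = n!/αⁿ⁺¹, the ratio of the moment integral to the normalization integral gives ⟨x⟩ = a_0/2.
With a_0 = 5.67, ⟨x⟩ = 2.835.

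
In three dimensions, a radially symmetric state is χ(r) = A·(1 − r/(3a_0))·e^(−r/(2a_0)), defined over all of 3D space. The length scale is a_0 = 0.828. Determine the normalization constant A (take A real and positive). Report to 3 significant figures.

A ≈ 0.459

Require ∫ |χ|² 4πr² dr = 1 over the whole domain.
In 3D with spherical symmetry the volume element is 4πr² dr.
Carrying out the integral gives A² · 8·π·a_0^3/3.
Plugging in a_0 = 0.828 yields A = 0.4586.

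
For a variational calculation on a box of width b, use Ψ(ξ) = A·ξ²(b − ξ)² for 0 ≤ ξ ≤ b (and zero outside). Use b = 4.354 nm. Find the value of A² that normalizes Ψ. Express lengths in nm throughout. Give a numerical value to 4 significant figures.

A^2 ≈ 0.001120 nm^(-9)

We need A² ∫|f|² dξ = 1, taking the integral from 0 to b.
Expanding the polynomial and integrating term by term, with Ψ = A·ξ²(b − ξ)², the integral evaluates to A²·[b^9/630].
So A² = (b^9/630)^(−1).
Substituting b = 4.354 gives A² = 0.0011203, so A = 0.033471.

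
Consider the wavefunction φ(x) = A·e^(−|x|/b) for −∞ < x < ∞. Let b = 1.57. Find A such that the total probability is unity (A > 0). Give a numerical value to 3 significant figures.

A ≈ 0.798

The normalization condition is ∫|φ|² dx = 1 from −∞ to ∞.
Carrying out the integral gives A² · b.
Setting this equal to 1 gives A² = 1/(b).
Substituting b = 1.57 gives A² = 0.6369, so A = 0.7981.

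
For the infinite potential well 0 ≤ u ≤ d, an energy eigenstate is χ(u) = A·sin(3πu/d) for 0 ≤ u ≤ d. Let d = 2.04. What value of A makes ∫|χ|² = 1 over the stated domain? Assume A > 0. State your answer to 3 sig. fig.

Require ∫ |χ|² du = 1 over the whole domain.
With ∫₀^d sin²(nπu/d) du = d/2, carrying out the integral gives A² · d/2.
Setting this equal to 1 gives A² = 1/(d/2).
With d = 2.04: A² = 0.9804 and A = 0.9901.

A ≈ 0.990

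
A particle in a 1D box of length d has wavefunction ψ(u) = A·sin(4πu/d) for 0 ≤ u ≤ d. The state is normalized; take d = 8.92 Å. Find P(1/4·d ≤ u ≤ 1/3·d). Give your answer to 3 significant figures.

P = ∫_{1/4·d}^{1/3·d} |ψ(u)|² du.
The normalization integral ∫|ψ|²du over the whole domain equals d/2·A², and A² cancels in the ratio.
In terms of t = u/d (A² and the length scale cancel between numerator and denominator), P = [∫_{1/4}^{1/3} sin(4·π·t)^2 dt] / [∫_{0}^{1} sin(4·π·t)^2 dt].
Using ∫ sin(4·π·t)^2 dt = t/2 - sin(4·π·t)·cos(4·π·t)/(8·π), the numerator is -√(3)/(32·π) + 1/24 and the denominator is 1/2.
Taking the ratio, P = (-√(3)/16 + π/12)/π.

P ≈ 0.0489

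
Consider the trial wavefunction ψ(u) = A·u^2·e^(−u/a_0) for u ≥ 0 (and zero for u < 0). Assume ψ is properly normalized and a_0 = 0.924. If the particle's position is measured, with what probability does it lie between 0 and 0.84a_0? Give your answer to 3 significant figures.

P ≈ 0.0284

The probability is P = ∫ |ψ|² du over [0, 0.84a_0].
With A² fixed by ∫|ψ|² = 1, i.e. A² = (3·a_0^5/4)^(−1), substitute and integrate.
Let t = u/a_0; then A² and the length scale cancel, so P = ∫_{0}^{0.84} t^4·e^(-2·t) dt ÷ ∫_{0}^{∞} t^4·e^(-2·t) dt.
With ∫ t^4·e^(-2·t) dt = -(t^4/2 + t^3 + 3·t^2/2 + 3·t/2 + 3/4)·e^(-2·t) + C, the region integral is ≈ 0.021270 and the full one is 3/4.
Taking the ratio, P = 0.02836.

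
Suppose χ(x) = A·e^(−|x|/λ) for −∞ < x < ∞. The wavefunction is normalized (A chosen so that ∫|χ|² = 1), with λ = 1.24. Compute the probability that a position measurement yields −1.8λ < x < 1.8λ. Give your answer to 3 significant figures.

|χ|² is the probability density, so P = ∫_{−1.8λ}^{1.8λ} |χ|² dx.
Since A² = 1/(λ), this is the region integral divided by the full normalization integral.
By symmetry take twice the x ≥ 0 contribution in numerator and denominator; the 2's cancel. Substituting u = x/λ, A² and the length scale cancel in the ratio: P = ∫_{0}^{1.8} e^(-2·u) du / ∫_{0}^{∞} e^(-2·u) du.
With ∫ e^(-2·u) du = -e^(-2·u)/2 + C, the region integral is 1/2 - e^(-18/5)/2 and the full one is 1/2.
Taking the ratio, P = 0.9727.

P ≈ 0.973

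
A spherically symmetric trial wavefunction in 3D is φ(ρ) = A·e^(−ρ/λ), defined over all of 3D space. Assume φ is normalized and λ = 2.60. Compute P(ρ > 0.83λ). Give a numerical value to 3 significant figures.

P ≈ 0.768

Integrate the radial probability density 4πρ²|φ|² over ρ > 0.83λ.
Normalization gives A² = 1/(π·λ^3).
Substituting u = ρ/λ, A², 4π and the length scale all cancel in the ratio: P = ∫_{0.83}^{∞} u^2·e^(-2·u) du / ∫_{0}^{∞} u^2·e^(-2·u) du.
An antiderivative of u^2·e^(-2·u) is -(2·u^2 + 2·u + 1)·e^(-2·u)/4; evaluating from 0.83 to ∞ gives ≈ 0.19194, while the full integral is 1/4.
This evaluates to P = 0.7677.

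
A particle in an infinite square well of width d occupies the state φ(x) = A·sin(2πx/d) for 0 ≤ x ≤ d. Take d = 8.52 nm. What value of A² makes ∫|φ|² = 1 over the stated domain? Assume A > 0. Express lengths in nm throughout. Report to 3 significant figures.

Normalization requires ∫|φ|² dx = 1, integrated from 0 to d.
With ∫₀^d sin²(nπx/d) dx = d/2, with φ = A·sin(2πx/d), the integral evaluates to A²·[d/2].
With d = 8.52: A² = 0.2347 and A = 0.4845.

A^2 ≈ 0.235 nm^(-1)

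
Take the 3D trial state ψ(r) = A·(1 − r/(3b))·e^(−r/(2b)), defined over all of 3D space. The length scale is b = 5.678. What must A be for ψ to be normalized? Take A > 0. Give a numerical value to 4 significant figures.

The normalization condition is ∫|ψ|² 4πr² dr = 1 from 0 to ∞.
In 3D with spherical symmetry the volume element is 4πr² dr.
Using ∫₀^∞ rⁿ e^(−αr) dr = n!/αⁿ⁺¹, carrying out the integral gives A² · 8·π·b^3/3.
So A² = (8·π·b^3/3)^(−1).
Substituting b = 5.678 gives A² = 0.00065207, so A = 0.025536.

A ≈ 0.02554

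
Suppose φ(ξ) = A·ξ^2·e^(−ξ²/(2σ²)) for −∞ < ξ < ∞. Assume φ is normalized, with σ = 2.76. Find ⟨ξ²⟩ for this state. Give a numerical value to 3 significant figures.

⟨ξ^2⟩ ≈ 19.0

The expectation value is the |φ|²-weighted average of ξ^2: ∫ ξ^2|φ|² dξ.
Since the A² factors cancel between numerator and denominator, ⟨ξ²⟩ = 5·σ^2/2.
Putting σ = 2.76 gives 19.04.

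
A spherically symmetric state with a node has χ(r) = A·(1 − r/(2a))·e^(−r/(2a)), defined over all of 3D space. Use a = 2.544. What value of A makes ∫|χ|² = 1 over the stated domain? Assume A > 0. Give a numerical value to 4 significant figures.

A ≈ 0.04916

Normalization requires ∫|χ|² 4πr² dr = 1, integrated from 0 to ∞.
In 3D with spherical symmetry the volume element is 4πr² dr.
Using ∫₀^∞ rⁿ e^(−αr) dr = n!/αⁿ⁺¹, with χ = A·(1 − r/(2a))·e^(−r/(2a)), the integral evaluates to A²·[8·π·a^3].
Setting this equal to 1 gives A² = 1/(8·π·a^3).
With a = 2.544: A² = 0.0024166 and A = 0.049159.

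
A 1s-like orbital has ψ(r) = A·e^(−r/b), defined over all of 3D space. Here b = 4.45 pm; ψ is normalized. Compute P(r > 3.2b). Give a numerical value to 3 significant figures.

P ≈ 0.0463

Integrate the radial probability density 4πr²|ψ|² over r > 3.2b.
The full normalization integral is A²·[π·b^3] = 1, fixing A².
Let u = r/b; then A², 4π and the length scale all cancel, so P = ∫_{3.2}^{∞} u^2·e^(-2·u) du ÷ ∫_{0}^{∞} u^2·e^(-2·u) du.
An antiderivative of u^2·e^(-2·u) is -(2·u^2 + 2·u + 1)·e^(-2·u)/4; evaluating from 3.2 to ∞ gives 697·e^(-32/5)/100, while the full integral is 1/4.
This evaluates to P = 0.04632.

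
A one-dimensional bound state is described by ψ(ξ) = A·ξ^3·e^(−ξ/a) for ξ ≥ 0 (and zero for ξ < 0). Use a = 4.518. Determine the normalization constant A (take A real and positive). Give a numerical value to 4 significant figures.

Normalization requires ∫|ψ|² dξ = 1, integrated from 0 to ∞.
The integral (without the A² prefactor) comes out to 45·a^7/8.
Setting this equal to 1 gives A² = 1/(45·a^7/8).
Plugging in a = 4.518 yields A = 0.0021509.

A ≈ 0.002151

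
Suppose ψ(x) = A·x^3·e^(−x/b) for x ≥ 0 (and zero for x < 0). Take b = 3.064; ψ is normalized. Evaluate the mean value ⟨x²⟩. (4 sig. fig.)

The expectation value is the |ψ|²-weighted average of x^2: ∫ x^2|ψ|² dx.
Evaluating both integrals, ⟨x²⟩ = 14·b^2.
With b = 3.064, ⟨x^2⟩ = 131.43.

⟨x^2⟩ ≈ 131.4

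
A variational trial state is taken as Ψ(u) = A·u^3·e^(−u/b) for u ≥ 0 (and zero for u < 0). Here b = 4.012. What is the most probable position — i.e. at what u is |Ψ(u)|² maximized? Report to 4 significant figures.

u ≈ 12.04

The maximum of |Ψ(u)|² occurs where its derivative vanishes.
Solving yields u = 3·b.
With b = 4.012, the most probable position is 12.036.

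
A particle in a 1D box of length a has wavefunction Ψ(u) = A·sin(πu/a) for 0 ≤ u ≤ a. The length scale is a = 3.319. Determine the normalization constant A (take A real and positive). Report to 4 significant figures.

A ≈ 0.7763

Normalization requires ∫|Ψ|² du = 1, integrated from 0 to a.
The integral (without the A² prefactor) comes out to a/2.
Hence A² = 1/[a/2].
With a = 3.319: A² = 0.60259 and A = 0.77627.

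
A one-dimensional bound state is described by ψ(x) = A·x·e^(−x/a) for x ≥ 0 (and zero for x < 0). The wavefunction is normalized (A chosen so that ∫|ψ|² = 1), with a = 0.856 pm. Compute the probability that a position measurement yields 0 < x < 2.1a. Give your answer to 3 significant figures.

P ≈ 0.790

P = ∫_{0}^{2.1a} |ψ(x)|² dx.
Since A² = 1/(a^3/4), this is the region integral divided by the full normalization integral.
Substituting u = x/a, A² and the length scale cancel in the ratio: P = ∫_{0}^{2.1} u^2·e^(-2·u) du / ∫_{0}^{∞} u^2·e^(-2·u) du.
Using ∫ u^2·e^(-2·u) du = -(2·u^2 + 2·u + 1)·e^(-2·u)/4, the numerator is 1/4 - 701·e^(-21/5)/200 and the denominator is 1/4.
Evaluating gives P = 0.7898.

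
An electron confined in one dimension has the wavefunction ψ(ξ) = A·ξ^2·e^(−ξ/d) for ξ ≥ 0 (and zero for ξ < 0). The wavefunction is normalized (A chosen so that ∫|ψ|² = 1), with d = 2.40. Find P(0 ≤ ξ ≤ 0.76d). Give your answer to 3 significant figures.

P = ∫_{0}^{0.76d} |ψ(ξ)|² dξ.
With A² fixed by ∫|ψ|² = 1, i.e. A² = (3·d^5/4)^(−1), substitute and integrate.
Substituting u = ξ/d, A² and the length scale cancel in the ratio: P = ∫_{0}^{0.76} u^4·e^(-2·u) du / ∫_{0}^{∞} u^4·e^(-2·u) du.
An antiderivative of u^4·e^(-2·u) is -(u^4/2 + u^3 + 3·u^2/2 + 3·u/2 + 3/4)·e^(-2·u); evaluating from 0 to 0.76 gives ≈ 0.014650, while the full integral is 3/4.
Evaluating gives P = 0.01953.

P ≈ 0.0195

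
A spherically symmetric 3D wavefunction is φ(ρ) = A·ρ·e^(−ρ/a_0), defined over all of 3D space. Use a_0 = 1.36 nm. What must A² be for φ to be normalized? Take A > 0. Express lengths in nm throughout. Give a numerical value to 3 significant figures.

A^2 ≈ 0.0228 nm^(-5)

We need A² ∫|f|² 4πρ² dρ = 1, taking the integral from 0 to ∞.
In 3D with spherical symmetry the volume element is 4πρ² dρ.
With ∫₀^∞ ρ^4 e^(−αρ) dρ = 4!/α^5, with φ = A·ρ·e^(−ρ/a_0), the integral evaluates to A²·[3·π·a_0^5].
With a_0 = 1.36: A² = 0.02281 and A = 0.1510.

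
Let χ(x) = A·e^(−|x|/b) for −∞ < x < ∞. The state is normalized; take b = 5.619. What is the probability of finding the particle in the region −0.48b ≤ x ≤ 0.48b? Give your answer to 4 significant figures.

P ≈ 0.6171

|χ|² is the probability density, so P = ∫_{−0.48b}^{0.48b} |χ|² dx.
With A² fixed by ∫|χ|² = 1, i.e. A² = (b)^(−1), substitute and integrate.
Both integrals are even about x = 0, so only the x ≥ 0 halves are needed (the factors of 2 cancel). In terms of u = x/b (A² and the length scale cancel between numerator and denominator), P = [∫_{0}^{0.48} e^(-2·u) du] / [∫_{0}^{∞} e^(-2·u) du].
An antiderivative of e^(-2·u) is -e^(-2·u)/2; evaluating from 0 to 0.48 gives 1/2 - e^(-24/25)/2, while the full integral is 1/2.
The result is P = 0.61711.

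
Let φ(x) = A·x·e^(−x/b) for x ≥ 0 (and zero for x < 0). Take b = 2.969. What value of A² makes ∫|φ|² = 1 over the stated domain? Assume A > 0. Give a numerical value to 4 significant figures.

Normalization requires ∫|φ|² dx = 1, integrated from 0 to ∞.
Using ∫₀^∞ xⁿ e^(−αx) dx = n!/αⁿ⁺¹, the integral (without the A² prefactor) comes out to b^3/4.
Plugging in b = 2.969 yields A = 0.39094.

A^2 ≈ 0.1528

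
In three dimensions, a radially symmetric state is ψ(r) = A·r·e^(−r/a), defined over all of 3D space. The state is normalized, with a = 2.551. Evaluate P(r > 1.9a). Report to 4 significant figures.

Integrate the radial probability density 4πr²|ψ|² over r > 1.9a.
The full normalization integral is A²·[3·π·a^5] = 1, fixing A².
Let u = r/a; then A², 4π and the length scale all cancel, so P = ∫_{1.9}^{∞} u^4·e^(-2·u) du ÷ ∫_{0}^{∞} u^4·e^(-2·u) du.
With ∫ u^4·e^(-2·u) du = -(u^4/2 + u^3 + 3·u^2/2 + 3·u/2 + 3/4)·e^(-2·u) + C, the region integral is ≈ 0.500883 and the full one is 3/4.
The region integral divided by the full integral gives P = 0.66784.

P ≈ 0.6678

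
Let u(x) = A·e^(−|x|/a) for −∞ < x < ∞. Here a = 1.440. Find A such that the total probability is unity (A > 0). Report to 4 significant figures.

A ≈ 0.8333

Require ∫ |u|² dx = 1 over the whole domain.
With ∫₀^∞ x^0 e^(−αx) dx = 0!/α^1, with u = A·e^(−|x|/a), the integral evaluates to A²·[a].
Hence A² = 1/[a].
With a = 1.440: A² = 0.69444 and A = 0.83333.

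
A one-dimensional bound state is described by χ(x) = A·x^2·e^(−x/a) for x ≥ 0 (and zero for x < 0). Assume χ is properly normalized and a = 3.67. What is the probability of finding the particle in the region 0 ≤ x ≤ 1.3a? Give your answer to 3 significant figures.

P = ∫_{0}^{1.3a} |χ(x)|² dx.
With A² fixed by ∫|χ|² = 1, i.e. A² = (3·a^5/4)^(−1), substitute and integrate.
Substituting u = x/a, A² and the length scale cancel in the ratio: P = ∫_{0}^{1.3} u^4·e^(-2·u) du / ∫_{0}^{∞} u^4·e^(-2·u) du.
With ∫ u^4·e^(-2·u) du = -(u^4/2 + u^3 + 3·u^2/2 + 3·u/2 + 3/4)·e^(-2·u) + C, the region integral is ≈ 0.091932 and the full one is 3/4.
The result is P = 0.1226.

P ≈ 0.123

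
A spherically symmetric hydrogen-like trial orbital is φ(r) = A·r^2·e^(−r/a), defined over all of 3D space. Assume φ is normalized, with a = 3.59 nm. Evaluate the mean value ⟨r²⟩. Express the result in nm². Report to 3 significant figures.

The expectation value is the |φ|²-weighted average of r^2: ∫ r^2|φ|² 4πr² dr.
Since the A² factors cancel between numerator and denominator, ⟨r²⟩ = 14·a^2.
Putting a = 3.59 gives 180.4.

⟨r^2⟩ ≈ 180 nm^2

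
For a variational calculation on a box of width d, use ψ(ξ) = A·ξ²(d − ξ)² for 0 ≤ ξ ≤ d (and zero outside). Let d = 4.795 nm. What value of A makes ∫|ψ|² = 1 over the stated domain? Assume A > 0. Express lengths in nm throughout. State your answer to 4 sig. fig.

We need A² ∫|f|² dξ = 1, taking the integral from 0 to d.
Expanding the polynomial and integrating term by term, ∫|ψ|² dξ = A²·(d^9/630).
Hence A² = 1/[d^9/630].
With d = 4.795: A² = 0.00047016 and A = 0.021683.

A ≈ 0.02168 nm^(-9/2)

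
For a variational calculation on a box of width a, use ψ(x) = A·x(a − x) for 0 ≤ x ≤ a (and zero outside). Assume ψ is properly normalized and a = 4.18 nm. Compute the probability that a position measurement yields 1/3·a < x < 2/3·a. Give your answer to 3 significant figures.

The probability is P = ∫ |ψ|² dx over [1/3·a, 2/3·a].
The normalization integral ∫|ψ|²dx over the whole domain equals a^5/30·A², and A² cancels in the ratio.
In terms of u = x/a (A² and the length scale cancel between numerator and denominator), P = [∫_{1/3}^{2/3} u^2·(1 - u)^2 du] / [∫_{0}^{1} u^2·(1 - u)^2 du].
Using ∫ u^2·(1 - u)^2 du = u^3·(6·u^2 - 15·u + 10)/30, the numerator is 47/2430 and the denominator is 1/30.
The result is P = 47/81.

P ≈ 0.580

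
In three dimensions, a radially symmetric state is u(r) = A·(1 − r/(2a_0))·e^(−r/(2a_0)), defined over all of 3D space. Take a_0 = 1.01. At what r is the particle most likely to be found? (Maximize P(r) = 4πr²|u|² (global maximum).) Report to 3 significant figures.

r ≈ 5.29

Set d/dr [P(r) = 4πr²|u|²] = 0 and solve for r > 0.
Solving yields r = a_0·(√(5) + 3).
With a_0 = 1.01, the most probable radial distance is 5.288.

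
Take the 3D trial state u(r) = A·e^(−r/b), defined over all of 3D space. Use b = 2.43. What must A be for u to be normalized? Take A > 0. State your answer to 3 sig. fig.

We need A² ∫|f|² 4πr² dr = 1, taking the integral from 0 to ∞.
In 3D with spherical symmetry the volume element is 4πr² dr.
Using ∫₀^∞ rⁿ e^(−αr) dr = n!/αⁿ⁺¹, the integral (without the A² prefactor) comes out to π·b^3.
Setting this equal to 1 gives A² = 1/(π·b^3).
Plugging in b = 2.43 yields A = 0.1489.

A ≈ 0.149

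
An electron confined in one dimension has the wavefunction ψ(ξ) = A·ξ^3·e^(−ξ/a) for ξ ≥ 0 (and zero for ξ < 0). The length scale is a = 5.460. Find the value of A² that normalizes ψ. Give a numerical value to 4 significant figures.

Normalization requires ∫|ψ|² dξ = 1, integrated from 0 to ∞.
With ∫₀^∞ ξ^6 e^(−αξ) dξ = 6!/α^7, carrying out the integral gives A² · 45·a^7/8.
Plugging in a = 5.460 yields A = 0.0011086.

A^2 ≈ 0.000001229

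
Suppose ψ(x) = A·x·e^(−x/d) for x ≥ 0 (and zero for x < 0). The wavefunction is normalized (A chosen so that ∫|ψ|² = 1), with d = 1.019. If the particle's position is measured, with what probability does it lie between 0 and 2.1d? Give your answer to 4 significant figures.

|ψ|² is the probability density, so P = ∫_{0}^{2.1d} |ψ|² dx.
Since A² = 1/(d^3/4), this is the region integral divided by the full normalization integral.
In terms of u = x/d (A² and the length scale cancel between numerator and denominator), P = [∫_{0}^{2.1} u^2·e^(-2·u) du] / [∫_{0}^{∞} u^2·e^(-2·u) du].
Using ∫ u^2·e^(-2·u) du = -(2·u^2 + 2·u + 1)·e^(-2·u)/4, the numerator is 1/4 - 701·e^(-21/5)/200 and the denominator is 1/4.
Evaluating gives P = 0.78976.

P ≈ 0.7898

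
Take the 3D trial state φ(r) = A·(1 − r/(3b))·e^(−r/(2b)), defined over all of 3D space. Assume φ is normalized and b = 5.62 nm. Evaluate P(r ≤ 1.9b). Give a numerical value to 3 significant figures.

P ≈ 0.313

With dV = 4πr²dr, the probability is ∫|φ|² dV over r ≤ 1.9b.
Normalization gives A² = 1/(8·π·b^3/3).
Substituting u = r/b, A², 4π and the length scale all cancel in the ratio: P = ∫_{0}^{1.9} u^2·(1 - u/3)^2·e^(-u) du / ∫_{0}^{∞} u^2·(1 - u/3)^2·e^(-u) du.
Using ∫ u^2·(1 - u/3)^2·e^(-u) du = (-u^4 + 2·u^3 - 3·u^2 - 6·u - 6)·e^(-u)/9, the numerator is ≈ 0.20892 and the denominator is 2/3.
The region integral divided by the full integral gives P = 0.3134.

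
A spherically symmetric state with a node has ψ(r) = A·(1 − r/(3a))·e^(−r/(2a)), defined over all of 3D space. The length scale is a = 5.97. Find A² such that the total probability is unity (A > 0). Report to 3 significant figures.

A^2 ≈ 0.000561

The normalization condition is ∫|ψ|² 4πr² dr = 1 from 0 to ∞.
With ψ = A·(1 − r/(3a))·e^(−r/(2a)), the integral evaluates to A²·[8·π·a^3/3].
Setting this equal to 1 gives A² = 1/(8·π·a^3/3).
With a = 5.97: A² = 0.0005610 and A = 0.02369.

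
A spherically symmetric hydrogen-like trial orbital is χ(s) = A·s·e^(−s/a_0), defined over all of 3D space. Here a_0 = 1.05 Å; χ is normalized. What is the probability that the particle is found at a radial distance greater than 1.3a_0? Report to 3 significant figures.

With dV = 4πs²ds, the probability is ∫|χ|² dV over s > 1.3a_0.
The full normalization integral is A²·[3·π·a_0^5] = 1, fixing A².
Let u = s/a_0; then A², 4π and the length scale all cancel, so P = ∫_{1.3}^{∞} u^4·e^(-2·u) du ÷ ∫_{0}^{∞} u^4·e^(-2·u) du.
An antiderivative of u^4·e^(-2·u) is -(u^4/2 + u^3 + 3·u^2/2 + 3·u/2 + 3/4)·e^(-2·u); evaluating from 1.3 to ∞ gives ≈ 0.65807, while the full integral is 3/4.
The region integral divided by the full integral gives P = 0.8774.

P ≈ 0.877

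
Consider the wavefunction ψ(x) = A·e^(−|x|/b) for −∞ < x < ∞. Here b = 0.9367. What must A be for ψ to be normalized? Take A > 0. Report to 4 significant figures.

A ≈ 1.033

We need A² ∫|f|² dx = 1, taking the integral from −∞ to ∞.
The integral (without the A² prefactor) comes out to b.
Hence A² = 1/[b].
Substituting b = 0.9367 gives A² = 1.0676, so A = 1.0332.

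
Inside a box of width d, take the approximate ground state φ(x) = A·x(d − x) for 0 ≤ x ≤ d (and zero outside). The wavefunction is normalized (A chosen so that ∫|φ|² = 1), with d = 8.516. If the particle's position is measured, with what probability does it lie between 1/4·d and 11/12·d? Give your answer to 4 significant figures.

The probability is P = ∫ |φ|² dx over [1/4·d, 11/12·d].
With A² fixed by ∫|φ|² = 1, i.e. A² = (d^5/30)^(−1), substitute and integrate.
In terms of u = x/d (A² and the length scale cancel between numerator and denominator), P = [∫_{1/4}^{11/12} u^2·(1 - u)^2 du] / [∫_{0}^{1} u^2·(1 - u)^2 du].
An antiderivative of u^2·(1 - u)^2 is u^3·(6·u^2 - 15·u + 10)/30; evaluating from 1/4 to 11/12 gives ≈ 0.0297132, while the full integral is 1/30.
The result is P = 4621/5184.

P ≈ 0.8914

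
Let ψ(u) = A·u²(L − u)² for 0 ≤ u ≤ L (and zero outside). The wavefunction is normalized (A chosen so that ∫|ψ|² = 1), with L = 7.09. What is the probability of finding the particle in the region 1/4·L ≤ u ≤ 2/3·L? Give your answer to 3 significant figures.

P ≈ 0.806

|ψ|² is the probability density, so P = ∫_{1/4·L}^{2/3·L} |ψ|² du.
With A² fixed by ∫|ψ|² = 1, i.e. A² = (L^9/630)^(−1), substitute and integrate.
Substituting t = u/L, A² and the length scale cancel in the ratio: P = ∫_{1/4}^{2/3} t^4·(1 - t)^4 dt / ∫_{0}^{1} t^4·(1 - t)^4 dt.
Using ∫ t^4·(1 - t)^4 dt = t^5·(70·t^4 - 315·t^3 + 540·t^2 - 420·t + 126)/630, the numerator is ≈ 0.0012797 and the denominator is 1/630.
The result is P = 0.8062.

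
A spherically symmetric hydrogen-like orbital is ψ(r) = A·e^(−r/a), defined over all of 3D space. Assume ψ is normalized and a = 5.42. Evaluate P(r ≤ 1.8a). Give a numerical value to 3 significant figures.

P ≈ 0.697

P = ∫ |ψ|² 4πr² dr over r ≤ 1.8a.
A² is fixed by ∫₀^∞ 4πr²|ψ|² dr = 1, i.e. A² = (π·a^3)^(−1).
In terms of u = r/a (A², 4π and the length scale all cancel between numerator and denominator), P = [∫_{0}^{1.8} u^2·e^(-2·u) du] / [∫_{0}^{∞} u^2·e^(-2·u) du].
An antiderivative of u^2·e^(-2·u) is -(2·u^2 + 2·u + 1)·e^(-2·u)/4; evaluating from 0 to 1.8 gives 1/4 - 277·e^(-18/5)/100, while the full integral is 1/4.
The region integral divided by the full integral gives P = 0.6973.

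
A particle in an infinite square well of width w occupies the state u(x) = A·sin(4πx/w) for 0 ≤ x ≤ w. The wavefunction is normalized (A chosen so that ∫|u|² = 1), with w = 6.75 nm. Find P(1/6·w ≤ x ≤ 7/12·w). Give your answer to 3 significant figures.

P ≈ 0.348

|u|² is the probability density, so P = ∫_{1/6·w}^{7/12·w} |u|² dx.
With A² fixed by ∫|u|² = 1, i.e. A² = (w/2)^(−1), substitute and integrate.
Let t = x/w; then A² and the length scale cancel, so P = ∫_{1/6}^{7/12} sin(4·π·t)^2 dt ÷ ∫_{0}^{1} sin(4·π·t)^2 dt.
With ∫ sin(4·π·t)^2 dt = t/2 - sin(4·π·t)·cos(4·π·t)/(8·π) + C, the region integral is -√(3)/(16·π) + 5/24 and the full one is 1/2.
This works out to P = -√(3)/(8·π) + 5/12.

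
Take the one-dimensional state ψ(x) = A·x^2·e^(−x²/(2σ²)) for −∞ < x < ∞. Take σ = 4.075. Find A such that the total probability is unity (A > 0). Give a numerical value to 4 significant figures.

Normalization requires ∫|ψ|² dx = 1, integrated from −∞ to ∞.
Carrying out the integral gives A² · 3·√(π)·σ^5/4.
Plugging in σ = 4.075 yields A = 0.025874.

A ≈ 0.02587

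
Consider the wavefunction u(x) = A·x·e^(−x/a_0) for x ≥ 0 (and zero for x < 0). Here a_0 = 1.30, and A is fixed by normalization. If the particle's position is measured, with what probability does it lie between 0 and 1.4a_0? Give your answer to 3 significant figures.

P ≈ 0.531

The probability is P = ∫ |u|² dx over [0, 1.4a_0].
The normalization integral ∫|u|²dx over the whole domain equals a_0^3/4·A², and A² cancels in the ratio.
In terms of t = x/a_0 (A² and the length scale cancel between numerator and denominator), P = [∫_{0}^{1.4} t^2·e^(-2·t) dt] / [∫_{0}^{∞} t^2·e^(-2·t) dt].
Using ∫ t^2·e^(-2·t) dt = -(2·t^2 + 2·t + 1)·e^(-2·t)/4, the numerator is 1/4 - 193·e^(-14/5)/100 and the denominator is 1/4.
The result is P = 0.5305.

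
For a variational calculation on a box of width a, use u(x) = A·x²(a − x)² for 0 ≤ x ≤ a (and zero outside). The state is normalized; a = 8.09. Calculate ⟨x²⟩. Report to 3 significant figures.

By definition ⟨x²⟩ = ∫ x^2 |u(x)|² dx.
Expanding the polynomial and integrating term by term, the ratio of the moment integral to the normalization integral gives ⟨x²⟩ = 3·a^2/11.
With a = 8.09, ⟨x^2⟩ = 17.85.

⟨x^2⟩ ≈ 17.8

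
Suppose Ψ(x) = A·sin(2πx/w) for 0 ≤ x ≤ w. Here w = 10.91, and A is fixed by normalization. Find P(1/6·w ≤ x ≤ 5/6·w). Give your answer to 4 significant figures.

P ≈ 0.8045

|Ψ|² is the probability density, so P = ∫_{1/6·w}^{5/6·w} |Ψ|² dx.
With A² fixed by ∫|Ψ|² = 1, i.e. A² = (w/2)^(−1), substitute and integrate.
Substituting u = x/w, A² and the length scale cancel in the ratio: P = ∫_{1/6}^{5/6} sin(2·π·u)^2 du / ∫_{0}^{1} sin(2·π·u)^2 du.
Using ∫ sin(2·π·u)^2 du = u/2 - sin(4·π·u)/(8·π), the numerator is √(3)/(8·π) + 1/3 and the denominator is 1/2.
This works out to P = √(3)/(4·π) + 2/3.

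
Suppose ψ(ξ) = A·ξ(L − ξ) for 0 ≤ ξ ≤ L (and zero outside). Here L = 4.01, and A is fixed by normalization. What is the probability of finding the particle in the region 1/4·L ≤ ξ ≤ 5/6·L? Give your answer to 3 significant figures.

P = ∫_{1/4·L}^{5/6·L} |ψ(ξ)|² dξ.
The normalization integral ∫|ψ|²dξ over the whole domain equals L^5/30·A², and A² cancels in the ratio.
Substituting u = ξ/L, A² and the length scale cancel in the ratio: P = ∫_{1/4}^{5/6} u^2·(1 - u)^2 du / ∫_{0}^{1} u^2·(1 - u)^2 du.
Using ∫ u^2·(1 - u)^2 du = u^3·(6·u^2 - 15·u + 10)/30, the numerator is ≈ 0.028700 and the denominator is 1/30.
Evaluating gives P = 0.8610.

P ≈ 0.861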